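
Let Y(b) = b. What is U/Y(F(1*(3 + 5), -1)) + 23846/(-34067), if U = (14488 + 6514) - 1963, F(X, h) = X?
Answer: 648410845/272536 ≈ 2379.2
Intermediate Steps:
U = 19039 (U = 21002 - 1963 = 19039)
U/Y(F(1*(3 + 5), -1)) + 23846/(-34067) = 19039/((1*(3 + 5))) + 23846/(-34067) = 19039/((1*8)) + 23846*(-1/34067) = 19039/8 - 23846/34067 = 648410845/272536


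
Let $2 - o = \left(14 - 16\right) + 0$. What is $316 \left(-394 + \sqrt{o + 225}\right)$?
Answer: $-124504 + 316 \sqrt{229} \approx -1.1972 \cdot 10^{5}$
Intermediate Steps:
$o = 4$ ($o = 2 - \left(\left(14 - 16\right) + 0\right) = 2 - \left(-2 + 0\right) = 2 - -2 = 2 + 2 = 4$)
$316 \left(-394 + \sqrt{o + 225}\right) = 316 \left(-394 + \sqrt{4 + 225}\right) = 316 \left(-394 + \sqrt{229}\right) = -124504 + 316 \sqrt{229}$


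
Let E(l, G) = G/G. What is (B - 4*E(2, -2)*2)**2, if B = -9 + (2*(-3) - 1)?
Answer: 576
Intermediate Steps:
E(l, G) = 1
B = -16 (B = -9 + (-6 - 1) = -9 - 7 = -16)
(B - 4*E(2, -2)*2)**2 = (-16 - 4*1*2)**2 = (-16 - 4*2)**2 = (-16 - 8)**2 = (-24)**2 = 576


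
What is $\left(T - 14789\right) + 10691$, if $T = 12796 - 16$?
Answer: $8682$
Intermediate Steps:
$T = 12780$
$\left(T - 14789\right) + 10691 = \left(12780 - 14789\right) + 10691 = -2009 + 10691 = 8682$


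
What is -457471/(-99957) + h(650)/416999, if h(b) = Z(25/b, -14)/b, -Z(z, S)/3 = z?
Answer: 2049540779873/447822807900 ≈ 4.5767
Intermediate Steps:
Z(z, S) = -3*z
h(b) = -75/b² (h(b) = (-75/b)/b = -75/b²)
-457471/(-99957) + h(650)/416999 = -457471/(-99957) - 75/650²/416999 = -457471*(-1/99957) - 75*1/422500*(1/416999) = 457471/99957 - 3/16900*1/416999 = 457471/99957 - 3/7047283100 = 2049540779873/447822807900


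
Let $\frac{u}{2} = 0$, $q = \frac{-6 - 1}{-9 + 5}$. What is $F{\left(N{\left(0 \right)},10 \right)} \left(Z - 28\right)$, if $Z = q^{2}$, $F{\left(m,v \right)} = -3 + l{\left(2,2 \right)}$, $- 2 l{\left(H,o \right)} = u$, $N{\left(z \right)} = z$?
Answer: $\frac{1197}{16} \approx 74.813$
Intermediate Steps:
$q = \frac{7}{4}$ ($q = - \frac{7}{-4} = \left(-7\right) \left(- \frac{1}{4}\right) = \frac{7}{4} \approx 1.75$)
$u = 0$ ($u = 2 \cdot 0 = 0$)
$l{\left(H,o \right)} = 0$ ($l{\left(H,o \right)} = \left(- \frac{1}{2}\right) 0 = 0$)
$F{\left(m,v \right)} = -3$ ($F{\left(m,v \right)} = -3 + 0 = -3$)
$Z = \frac{49}{16}$ ($Z = \left(\frac{7}{4}\right)^{2} = \frac{49}{16} \approx 3.0625$)
$F{\left(N{\left(0 \right)},10 \right)} \left(Z - 28\right) = - 3 \left(\frac{49}{16} - 28\right) = \left(-3\right) \left(- \frac{399}{16}\right) = \frac{1197}{16}$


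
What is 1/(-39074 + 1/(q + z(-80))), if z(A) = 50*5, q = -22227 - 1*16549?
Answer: -38526/1505364925 ≈ -2.5592e-5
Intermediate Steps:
q = -38776 (q = -22227 - 16549 = -38776)
z(A) = 250
1/(-39074 + 1/(q + z(-80))) = 1/(-39074 + 1/(-38776 + 250)) = 1/(-39074 + 1/(-38526)) = 1/(-39074 - 1/38526) = 1/(-1505364925/38526) = -38526/1505364925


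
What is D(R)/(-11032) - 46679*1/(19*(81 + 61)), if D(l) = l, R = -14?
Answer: -18390177/1063012 ≈ -17.300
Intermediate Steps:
D(R)/(-11032) - 46679*1/(19*(81 + 61)) = -14/(-11032) - 46679*1/(19*(81 + 61)) = -14*(-1/11032) - 46679/(142*19) = 1/788 - 46679/2698 = -18390177/1063012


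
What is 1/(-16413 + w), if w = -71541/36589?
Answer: -36589/600606798 ≈ -6.0920e-5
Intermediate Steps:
w = -71541/36589 (w = -71541*1/36589 = -71541/36589 ≈ -1.9553)
1/(-16413 + w) = 1/(-16413 - 71541/36589) = 1/(-600606798/36589) = -36589/600606798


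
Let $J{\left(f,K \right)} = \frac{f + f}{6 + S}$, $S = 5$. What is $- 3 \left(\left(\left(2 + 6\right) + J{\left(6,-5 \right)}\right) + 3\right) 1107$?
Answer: $- \frac{441693}{11} \approx -40154.0$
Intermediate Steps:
$J{\left(f,K \right)} = \frac{2 f}{11}$ ($J{\left(f,K \right)} = \frac{f + f}{6 + 5} = \frac{2 f}{11}$)
$- 3 \left(\left(\left(2 + 6\right) + J{\left(6,-5 \right)}\right) + 3\right) 1107 = - 3 \left(\left(\left(2 + 6\right) + \frac{2}{11} \cdot 6\right) + 3\right) 1107 = - 3 \left(\left(8 + \frac{12}{11}\right) + 3\right) 1107 = - 3 \left(\frac{100}{11} + 3\right) 1107 = \left(-3\right) \frac{133}{11} \cdot 1107 = \left(- \frac{399}{11}\right) 1107 = - \frac{441693}{11}$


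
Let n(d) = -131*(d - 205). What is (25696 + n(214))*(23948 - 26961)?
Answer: -73869721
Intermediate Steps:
n(d) = 26855 - 131*d (n(d) = -131*(-205 + d) = 26855 - 131*d)
(25696 + n(214))*(23948 - 26961) = (25696 + (26855 - 131*214))*(23948 - 26961) = (25696 + (26855 - 28034))*(-3013) = (25696 - 1179)*(-3013) = 24517*(-3013) = -73869721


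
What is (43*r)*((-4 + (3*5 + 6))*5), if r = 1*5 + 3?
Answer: 29240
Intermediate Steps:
r = 8 (r = 5 + 3 = 8)
(43*r)*((-4 + (3*5 + 6))*5) = (43*8)*((-4 + (3*5 + 6))*5) = 344*((-4 + (15 + 6))*5) = 344*((-4 + 21)*5) = 344*(17*5) = 344*85 = 29240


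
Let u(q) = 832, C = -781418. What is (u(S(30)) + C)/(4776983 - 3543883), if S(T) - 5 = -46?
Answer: -390293/616550 ≈ -0.63303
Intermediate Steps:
S(T) = -41 (S(T) = 5 - 46 = -41)
(u(S(30)) + C)/(4776983 - 3543883) = (832 - 781418)/(4776983 - 3543883) = -780586/1233100 = -780586*1/1233100 = -390293/616550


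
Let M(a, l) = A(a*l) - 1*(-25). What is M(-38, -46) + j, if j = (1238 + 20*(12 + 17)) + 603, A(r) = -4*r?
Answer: -4546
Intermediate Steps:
M(a, l) = 25 - 4*a*l (M(a, l) = -4*a*l - 1*(-25) = -4*a*l + 25 = 25 - 4*a*l)
j = 2421 (j = (1238 + 20*29) + 603 = (1238 + 580) + 603 = 1818 + 603 = 2421)
M(-38, -46) + j = (25 - 4*(-38)*(-46)) + 2421 = (25 - 6992) + 2421 = -6967 + 2421 = -4546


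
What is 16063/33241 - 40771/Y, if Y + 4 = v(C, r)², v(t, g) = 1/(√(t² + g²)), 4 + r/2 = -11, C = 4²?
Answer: 1566765004765/153673143 ≈ 10195.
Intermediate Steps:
C = 16
r = -30 (r = -8 + 2*(-11) = -8 - 22 = -30)
v(t, g) = (g² + t²)^(-½) (v(t, g) = 1/(√(g² + t²)) = (g² + t²)^(-½))
Y = -4623/1156 (Y = -4 + (((-30)² + 16²)^(-½))² = -4 + ((900 + 256)^(-½))² = -4 + (1156^(-½))² = -4 + (1/34)² = -4 + 1/1156 = -4623/1156 ≈ -3.9991)
16063/33241 - 40771/Y = 16063/33241 - 40771/(-4623/1156) = 16063*(1/33241) - 40771*(-1156/4623) = 16063/33241 + 47131276/4623 = 1566765004765/153673143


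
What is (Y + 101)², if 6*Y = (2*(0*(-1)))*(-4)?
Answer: 10201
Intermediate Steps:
Y = 0 (Y = ((2*(0*(-1)))*(-4))/6 = ((2*0)*(-4))/6 = (0*(-4))/6 = (⅙)*0 = 0)
(Y + 101)² = (0 + 101)² = 101² = 10201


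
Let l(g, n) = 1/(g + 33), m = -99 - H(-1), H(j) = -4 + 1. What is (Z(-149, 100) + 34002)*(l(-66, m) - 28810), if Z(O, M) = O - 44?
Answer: -32143264379/33 ≈ -9.7404e+8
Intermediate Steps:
Z(O, M) = -44 + O
H(j) = -3
m = -96 (m = -99 - 1*(-3) = -99 + 3 = -96)
l(g, n) = 1/(33 + g)
(Z(-149, 100) + 34002)*(l(-66, m) - 28810) = ((-44 - 149) + 34002)*(1/(33 - 66) - 28810) = (-193 + 34002)*(1/(-33) - 28810) = 33809*(-1/33 - 28810) = 33809*(-950731/33) = -32143264379/33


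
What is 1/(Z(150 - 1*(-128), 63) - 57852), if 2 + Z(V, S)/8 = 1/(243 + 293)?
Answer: -67/3877155 ≈ -1.7281e-5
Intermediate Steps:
Z(V, S) = -1071/67 (Z(V, S) = -16 + 8/(243 + 293) = -16 + 8/536 = -16 + 8*(1/536) = -16 + 1/67 = -1071/67)
1/(Z(150 - 1*(-128), 63) - 57852) = 1/(-1071/67 - 57852) = 1/(-3877155/67) = -67/3877155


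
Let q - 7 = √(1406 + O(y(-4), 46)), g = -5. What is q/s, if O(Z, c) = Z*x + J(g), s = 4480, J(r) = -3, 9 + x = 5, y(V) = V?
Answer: 1/640 + √1419/4480 ≈ 0.0099709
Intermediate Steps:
x = -4 (x = -9 + 5 = -4)
O(Z, c) = -3 - 4*Z (O(Z, c) = Z*(-4) - 3 = -4*Z - 3 = -3 - 4*Z)
q = 7 + √1419 (q = 7 + √(1406 + (-3 - 4*(-4))) = 7 + √(1406 + (-3 + 16)) = 7 + √(1406 + 13) = 7 + √1419 ≈ 44.670)
q/s = (7 + √1419)/4480 = (7 + √1419)*(1/4480) = 1/640 + √1419/4480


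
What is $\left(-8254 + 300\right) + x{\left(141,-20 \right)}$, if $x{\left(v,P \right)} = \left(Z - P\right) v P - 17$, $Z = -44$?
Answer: $59709$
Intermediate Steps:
$x{\left(v,P \right)} = -17 + P v \left(-44 - P\right)$ ($x{\left(v,P \right)} = \left(-44 - P\right) v P - 17 = v \left(-44 - P\right) P - 17 = P v \left(-44 - P\right) - 17 = -17 + P v \left(-44 - P\right)$)
$\left(-8254 + 300\right) + x{\left(141,-20 \right)} = \left(-8254 + 300\right) - \left(17 - 124080 + 56400\right) = -7954 - \left(-124063 + 56400\right) = -7954 - -67663 = -7954 + 67663 = 59709$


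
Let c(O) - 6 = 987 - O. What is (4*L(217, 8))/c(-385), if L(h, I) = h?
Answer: 434/689 ≈ 0.62990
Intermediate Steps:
c(O) = 993 - O (c(O) = 6 + (987 - O) = 993 - O)
(4*L(217, 8))/c(-385) = (4*217)/(993 - 1*(-385)) = 868/(993 + 385) = 868/1378 = 868*(1/1378) = 434/689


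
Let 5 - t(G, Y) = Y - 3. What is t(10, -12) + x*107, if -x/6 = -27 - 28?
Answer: 35330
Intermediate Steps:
t(G, Y) = 8 - Y (t(G, Y) = 5 - (Y - 3) = 5 - (-3 + Y) = 5 + (3 - Y) = 8 - Y)
x = 330 (x = -6*(-27 - 28) = -6*(-55) = 330)
t(10, -12) + x*107 = (8 - 1*(-12)) + 330*107 = (8 + 12) + 35310 = 20 + 35310 = 35330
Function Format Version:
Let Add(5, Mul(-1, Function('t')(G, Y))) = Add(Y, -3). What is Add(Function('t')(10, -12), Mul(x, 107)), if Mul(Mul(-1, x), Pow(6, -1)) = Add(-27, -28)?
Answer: 35330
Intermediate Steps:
Function('t')(G, Y) = Add(8, Mul(-1, Y)) (Function('t')(G, Y) = Add(5, Mul(-1, Add(Y, -3))) = Add(5, Mul(-1, Add(-3, Y))) = Add(5, Add(3, Mul(-1, Y))) = Add(8, Mul(-1, Y)))
x = 330 (x = Mul(-6, Add(-27, -28)) = Mul(-6, -55) = 330)
Add(Function('t')(10, -12), Mul(x, 107)) = Add(Add(8, Mul(-1, -12)), Mul(330, 107)) = Add(Add(8, 12), 35310) = Add(20, 35310) = 35330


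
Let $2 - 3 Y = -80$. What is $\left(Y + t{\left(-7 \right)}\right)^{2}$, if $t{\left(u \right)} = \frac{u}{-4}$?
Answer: $\frac{121801}{144} \approx 845.84$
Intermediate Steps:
$t{\left(u \right)} = - \frac{u}{4}$ ($t{\left(u \right)} = u \left(- \frac{1}{4}\right) = - \frac{u}{4}$)
$Y = \frac{82}{3}$ ($Y = \frac{2}{3} - - \frac{80}{3} = \frac{2}{3} + \frac{80}{3} = \frac{82}{3} \approx 27.333$)
$\left(Y + t{\left(-7 \right)}\right)^{2} = \left(\frac{82}{3} - - \frac{7}{4}\right)^{2} = \left(\frac{82}{3} + \frac{7}{4}\right)^{2} = \left(\frac{349}{12}\right)^{2} = \frac{121801}{144}$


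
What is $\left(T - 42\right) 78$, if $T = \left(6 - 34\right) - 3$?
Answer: $-5694$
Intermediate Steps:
$T = -31$ ($T = -28 - 3 = -31$)
$\left(T - 42\right) 78 = \left(-31 - 42\right) 78 = \left(-73\right) 78 = -5694$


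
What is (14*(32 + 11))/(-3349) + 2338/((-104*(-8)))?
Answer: 3664549/1393184 ≈ 2.6303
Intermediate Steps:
(14*(32 + 11))/(-3349) + 2338/((-104*(-8))) = (14*43)*(-1/3349) + 2338/832 = 602*(-1/3349) + 2338*(1/832) = -602/3349 + 1169/416 = 3664549/1393184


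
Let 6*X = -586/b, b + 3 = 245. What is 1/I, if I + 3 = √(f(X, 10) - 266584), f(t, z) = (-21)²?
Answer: -3/266152 - I*√266143/266152 ≈ -1.1272e-5 - 0.0019383*I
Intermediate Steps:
b = 242 (b = -3 + 245 = 242)
X = -293/726 (X = (-586/242)/6 = (-586*1/242)/6 = (⅙)*(-293/121) = -293/726 ≈ -0.40358)
f(t, z) = 441
I = -3 + I*√266143 (I = -3 + √(441 - 266584) = -3 + √(-266143) = -3 + I*√266143 ≈ -3.0 + 515.89*I)
1/I = 1/(-3 + I*√266143)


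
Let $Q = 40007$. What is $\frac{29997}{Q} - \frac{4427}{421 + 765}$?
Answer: $- \frac{12866777}{4313482} \approx -2.9829$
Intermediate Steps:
$\frac{29997}{Q} - \frac{4427}{421 + 765} = \frac{29997}{40007} - \frac{4427}{421 + 765} = 29997 \cdot \frac{1}{40007} - \frac{4427}{1186} = \frac{2727}{3637} - \frac{4427}{1186} = - \frac{12866777}{4313482}$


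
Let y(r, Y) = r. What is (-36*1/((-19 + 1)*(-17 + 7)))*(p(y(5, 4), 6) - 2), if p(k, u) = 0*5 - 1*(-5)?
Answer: -⅗ ≈ -0.60000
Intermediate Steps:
p(k, u) = 5 (p(k, u) = 0 + 5 = 5)
(-36*1/((-19 + 1)*(-17 + 7)))*(p(y(5, 4), 6) - 2) = (-36*1/((-19 + 1)*(-17 + 7)))*(5 - 2) = -36/((-10*(-18)))*3 = -36/180*3 = -36*1/180*3 = -⅕*3 = -⅗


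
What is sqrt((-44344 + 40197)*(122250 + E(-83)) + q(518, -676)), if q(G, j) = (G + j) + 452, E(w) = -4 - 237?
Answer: I*sqrt(505971029) ≈ 22494.0*I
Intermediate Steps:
E(w) = -241
q(G, j) = 452 + G + j
sqrt((-44344 + 40197)*(122250 + E(-83)) + q(518, -676)) = sqrt((-44344 + 40197)*(122250 - 241) + (452 + 518 - 676)) = sqrt(-4147*122009 + 294) = sqrt(-505971323 + 294) = sqrt(-505971029) = I*sqrt(505971029)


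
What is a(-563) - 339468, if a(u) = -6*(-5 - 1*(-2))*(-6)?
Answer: -339576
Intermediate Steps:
a(u) = -108 (a(u) = -6*(-5 + 2)*(-6) = -6*(-3)*(-6) = 18*(-6) = -108)
a(-563) - 339468 = -108 - 339468 = -339576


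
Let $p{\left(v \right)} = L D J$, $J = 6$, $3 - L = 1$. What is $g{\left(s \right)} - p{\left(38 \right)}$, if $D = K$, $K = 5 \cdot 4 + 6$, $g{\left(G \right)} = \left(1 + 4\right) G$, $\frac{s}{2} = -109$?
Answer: $-1402$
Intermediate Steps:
$s = -218$ ($s = 2 \left(-109\right) = -218$)
$g{\left(G \right)} = 5 G$
$L = 2$ ($L = 3 - 1 = 2$)
$K = 26$ ($K = 20 + 6 = 26$)
$D = 26$
$p{\left(v \right)} = 312$ ($p{\left(v \right)} = 2 \cdot 26 \cdot 6 = 52 \cdot 6 = 312$)
$g{\left(s \right)} - p{\left(38 \right)} = 5 \left(-218\right) - 312 = -1090 - 312 = -1402$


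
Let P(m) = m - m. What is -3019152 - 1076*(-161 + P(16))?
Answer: -2845916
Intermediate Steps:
P(m) = 0
-3019152 - 1076*(-161 + P(16)) = -3019152 - 1076*(-161 + 0) = -3019152 - 1076*(-161) = -3019152 - 1*(-173236) = -3019152 + 173236 = -2845916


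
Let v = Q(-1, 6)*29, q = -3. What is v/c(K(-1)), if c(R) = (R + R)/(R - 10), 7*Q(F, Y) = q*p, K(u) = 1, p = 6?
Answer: 2349/7 ≈ 335.57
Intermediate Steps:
Q(F, Y) = -18/7 (Q(F, Y) = (-3*6)/7 = (⅐)*(-18) = -18/7)
c(R) = 2*R/(-10 + R) (c(R) = (2*R)/(-10 + R) = 2*R/(-10 + R))
v = -522/7 (v = -18/7*29 = -522/7 ≈ -74.571)
v/c(K(-1)) = -522/(7*(2*1/(-10 + 1))) = -522/(7*(2*1/(-9))) = -522/(7*(2*1*(-⅑))) = -522/(7*(-2/9)) = -522/7*(-9/2) = 2349/7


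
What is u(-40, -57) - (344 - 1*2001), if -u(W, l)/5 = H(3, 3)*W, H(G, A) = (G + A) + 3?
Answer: 3457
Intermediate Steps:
H(G, A) = 3 + A + G (H(G, A) = (A + G) + 3 = 3 + A + G)
u(W, l) = -45*W (u(W, l) = -5*(3 + 3 + 3)*W = -45*W)
u(-40, -57) - (344 - 1*2001) = -45*(-40) - (344 - 1*2001) = 1800 - (344 - 2001) = 1800 - 1*(-1657) = 1800 + 1657 = 3457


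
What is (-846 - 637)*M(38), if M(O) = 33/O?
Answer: -48939/38 ≈ -1287.9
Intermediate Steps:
(-846 - 637)*M(38) = (-846 - 637)*(33/38) = -48939/38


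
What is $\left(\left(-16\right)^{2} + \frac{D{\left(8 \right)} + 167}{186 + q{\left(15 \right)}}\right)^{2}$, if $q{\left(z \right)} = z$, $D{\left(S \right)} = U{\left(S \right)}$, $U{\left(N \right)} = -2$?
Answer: $\frac{296080849}{4489} \approx 65957.0$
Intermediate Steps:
$D{\left(S \right)} = -2$
$\left(\left(-16\right)^{2} + \frac{D{\left(8 \right)} + 167}{186 + q{\left(15 \right)}}\right)^{2} = \left(\left(-16\right)^{2} + \frac{-2 + 167}{186 + 15}\right)^{2} = \left(256 + \frac{165}{201}\right)^{2} = \left(256 + 165 \cdot \frac{1}{201}\right)^{2} = \left(256 + \frac{55}{67}\right)^{2} = \left(\frac{17207}{67}\right)^{2} = \frac{296080849}{4489}$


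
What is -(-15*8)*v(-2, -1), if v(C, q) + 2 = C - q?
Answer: -360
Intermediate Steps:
v(C, q) = -2 + C - q (v(C, q) = -2 + (C - q) = -2 + C - q)
-(-15*8)*v(-2, -1) = -(-15*8)*(-2 - 2 - 1*(-1)) = -(-120)*(-2 - 2 + 1) = -(-120)*(-3) = -1*360 = -360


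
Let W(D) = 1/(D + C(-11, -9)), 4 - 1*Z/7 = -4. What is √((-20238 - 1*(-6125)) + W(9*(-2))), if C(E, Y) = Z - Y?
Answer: I*√31175570/47 ≈ 118.8*I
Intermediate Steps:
Z = 56 (Z = 28 - 7*(-4) = 28 + 28 = 56)
C(E, Y) = 56 - Y
W(D) = 1/(65 + D) (W(D) = 1/(D + (56 - 1*(-9))) = 1/(D + (56 + 9)) = 1/(D + 65) = 1/(65 + D))
√((-20238 - 1*(-6125)) + W(9*(-2))) = √((-20238 - 1*(-6125)) + 1/(65 + 9*(-2))) = √((-20238 + 6125) + 1/(65 - 18)) = √(-14113 + 1/47) = √(-663310/47) = I*√31175570/47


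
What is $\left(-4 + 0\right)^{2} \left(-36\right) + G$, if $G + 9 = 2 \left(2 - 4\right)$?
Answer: $-589$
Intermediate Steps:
$G = -13$ ($G = -9 + 2 \left(2 - 4\right) = -9 + 2 \left(-2\right) = -9 - 4 = -13$)
$\left(-4 + 0\right)^{2} \left(-36\right) + G = \left(-4 + 0\right)^{2} \left(-36\right) - 13 = \left(-4\right)^{2} \left(-36\right) - 13 = 16 \left(-36\right) - 13 = -576 - 13 = -589$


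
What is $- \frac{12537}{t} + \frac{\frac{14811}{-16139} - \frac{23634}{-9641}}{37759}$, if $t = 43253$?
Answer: $- \frac{10520924672391306}{36302571018129239} \approx -0.28981$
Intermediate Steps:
$- \frac{12537}{t} + \frac{\frac{14811}{-16139} - \frac{23634}{-9641}}{37759} = - \frac{12537}{43253} + \frac{\frac{14811}{-16139} - \frac{23634}{-9641}}{37759} = \left(-12537\right) \frac{1}{43253} + \left(14811 \left(- \frac{1}{16139}\right) - - \frac{23634}{9641}\right) \frac{1}{37759} = - \frac{1791}{6179} + \left(- \frac{14811}{16139} + \frac{23634}{9641}\right) \frac{1}{37759} = - \frac{1791}{6179} + \frac{238636275}{155596099} \cdot \frac{1}{37759} = - \frac{1791}{6179} + \frac{238636275}{5875153102141} = - \frac{10520924672391306}{36302571018129239}$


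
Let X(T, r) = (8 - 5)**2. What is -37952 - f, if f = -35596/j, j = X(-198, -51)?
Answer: -305972/9 ≈ -33997.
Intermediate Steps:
X(T, r) = 9 (X(T, r) = 3**2 = 9)
j = 9
f = -35596/9 ≈ -3955.1
-37952 - f = -37952 - 1*(-35596/9) = -37952 + 35596/9 = -305972/9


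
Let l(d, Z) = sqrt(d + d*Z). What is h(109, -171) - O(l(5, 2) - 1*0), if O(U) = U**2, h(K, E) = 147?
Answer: 132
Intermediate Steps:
l(d, Z) = sqrt(d + Z*d)
h(109, -171) - O(l(5, 2) - 1*0) = 147 - (sqrt(5*(1 + 2)) - 1*0)**2 = 147 - (sqrt(5*3) + 0)**2 = 147 - (sqrt(15) + 0)**2 = 147 - (sqrt(15))**2 = 147 - 1*15 = 147 - 15 = 132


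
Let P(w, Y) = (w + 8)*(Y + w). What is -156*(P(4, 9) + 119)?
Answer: -42900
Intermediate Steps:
P(w, Y) = (8 + w)*(Y + w)
-156*(P(4, 9) + 119) = -156*((4² + 8*9 + 8*4 + 9*4) + 119) = -156*((16 + 72 + 32 + 36) + 119) = -156*(156 + 119) = -156*275 = -42900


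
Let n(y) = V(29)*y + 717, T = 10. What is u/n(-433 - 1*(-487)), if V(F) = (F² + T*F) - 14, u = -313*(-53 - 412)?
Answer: 31/13 ≈ 2.3846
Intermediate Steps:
u = 145545 (u = -313*(-465) = 145545)
V(F) = -14 + F² + 10*F (V(F) = (F² + 10*F) - 14 = -14 + F² + 10*F)
n(y) = 717 + 1117*y (n(y) = (-14 + 29² + 10*29)*y + 717 = (-14 + 841 + 290)*y + 717 = 1117*y + 717 = 717 + 1117*y)
u/n(-433 - 1*(-487)) = 145545/(717 + 1117*(-433 - 1*(-487))) = 145545/(717 + 1117*(-433 + 487)) = 145545/(717 + 1117*54) = 145545/(717 + 60318) = 145545/61035 = 145545*(1/61035) = 31/13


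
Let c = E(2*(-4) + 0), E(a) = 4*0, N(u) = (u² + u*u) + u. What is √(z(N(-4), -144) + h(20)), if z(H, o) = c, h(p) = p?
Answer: 2*√5 ≈ 4.4721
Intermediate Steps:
N(u) = u + 2*u² (N(u) = (u² + u²) + u = 2*u² + u = u + 2*u²)
E(a) = 0
c = 0
z(H, o) = 0
√(z(N(-4), -144) + h(20)) = √(0 + 20) = √20 = 2*√5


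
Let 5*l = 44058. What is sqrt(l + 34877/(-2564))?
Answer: sqrt(361492998035)/6410 ≈ 93.798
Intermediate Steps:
l = 44058/5 (l = (1/5)*44058 = 44058/5 ≈ 8811.6)
sqrt(l + 34877/(-2564)) = sqrt(44058/5 + 34877/(-2564)) = sqrt(44058/5 + 34877*(-1/2564)) = sqrt(44058/5 - 34877/2564) = sqrt(112790327/12820) = sqrt(361492998035)/6410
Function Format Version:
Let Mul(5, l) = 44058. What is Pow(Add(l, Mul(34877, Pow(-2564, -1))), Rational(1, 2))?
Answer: Mul(Rational(1, 6410), Pow(361492998035, Rational(1, 2))) ≈ 93.798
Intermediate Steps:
l = Rational(44058, 5) (l = Mul(Rational(1, 5), 44058) = Rational(44058, 5) ≈ 8811.6)
Pow(Add(l, Mul(34877, Pow(-2564, -1))), Rational(1, 2)) = Pow(Add(Rational(44058, 5), Mul(34877, Pow(-2564, -1))), Rational(1, 2)) = Pow(Add(Rational(44058, 5), Mul(34877, Rational(-1, 2564))), Rational(1, 2)) = Pow(Add(Rational(44058, 5), Rational(-34877, 2564)), Rational(1, 2)) = Pow(Rational(112790327, 12820), Rational(1, 2)) = Mul(Rational(1, 6410), Pow(361492998035, Rational(1, 2)))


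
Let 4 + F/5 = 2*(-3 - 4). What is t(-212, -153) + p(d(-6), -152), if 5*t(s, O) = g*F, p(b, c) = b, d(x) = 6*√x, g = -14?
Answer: 252 + 6*I*√6 ≈ 252.0 + 14.697*I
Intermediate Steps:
F = -90 (F = -20 + 5*(2*(-3 - 4)) = -20 + 5*(2*(-7)) = -20 + 5*(-14) = -20 - 70 = -90)
t(s, O) = 252 (t(s, O) = (-14*(-90))/5 = (⅕)*1260 = 252)
t(-212, -153) + p(d(-6), -152) = 252 + 6*√(-6) = 252 + 6*(I*√6) = 252 + 6*I*√6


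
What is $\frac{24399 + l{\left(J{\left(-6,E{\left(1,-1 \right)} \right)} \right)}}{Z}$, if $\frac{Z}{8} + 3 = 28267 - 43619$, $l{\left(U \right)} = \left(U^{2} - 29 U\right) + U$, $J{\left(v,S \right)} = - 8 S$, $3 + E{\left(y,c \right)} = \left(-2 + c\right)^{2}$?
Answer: $- \frac{28047}{122840} \approx -0.22832$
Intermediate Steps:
$E{\left(y,c \right)} = -3 + \left(-2 + c\right)^{2}$
$l{\left(U \right)} = U^{2} - 28 U$
$Z = -122840$ ($Z = -24 + 8 \left(28267 - 43619\right) = -24 + 8 \left(-15352\right) = -24 - 122816 = -122840$)
$\frac{24399 + l{\left(J{\left(-6,E{\left(1,-1 \right)} \right)} \right)}}{Z} = \frac{24399 + - 8 \left(-3 + \left(-2 - 1\right)^{2}\right) \left(-28 - 8 \left(-3 + \left(-2 - 1\right)^{2}\right)\right)}{-122840} = \left(24399 + - 8 \left(-3 + \left(-3\right)^{2}\right) \left(-28 - 8 \left(-3 + \left(-3\right)^{2}\right)\right)\right) \left(- \frac{1}{122840}\right) = \left(24399 + - 8 \left(-3 + 9\right) \left(-28 - 8 \left(-3 + 9\right)\right)\right) \left(- \frac{1}{122840}\right) = \left(24399 + \left(-8\right) 6 \left(-28 - 48\right)\right) \left(- \frac{1}{122840}\right) = \left(24399 - 48 \left(-28 - 48\right)\right) \left(- \frac{1}{122840}\right) = \left(24399 - -3648\right) \left(- \frac{1}{122840}\right) = \left(24399 + 3648\right) \left(- \frac{1}{122840}\right) = 28047 \left(- \frac{1}{122840}\right) = - \frac{28047}{122840}$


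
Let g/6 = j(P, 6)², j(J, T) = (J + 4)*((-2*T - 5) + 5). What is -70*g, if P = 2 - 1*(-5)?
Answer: -7318080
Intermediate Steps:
P = 7 (P = 2 + 5 = 7)
j(J, T) = -2*T*(4 + J) (j(J, T) = (4 + J)*((-5 - 2*T) + 5) = (4 + J)*(-2*T) = -2*T*(4 + J))
g = 104544 (g = 6*(-2*6*(4 + 7))² = 6*(-2*6*11)² = 6*(-132)² = 6*17424 = 104544)
-70*g = -70*104544 = -7318080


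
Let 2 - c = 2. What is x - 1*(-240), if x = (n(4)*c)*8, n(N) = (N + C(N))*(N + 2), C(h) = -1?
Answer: 240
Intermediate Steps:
c = 0 (c = 2 - 1*2 = 2 - 2 = 0)
n(N) = (-1 + N)*(2 + N) (n(N) = (N - 1)*(N + 2) = (-1 + N)*(2 + N))
x = 0 (x = ((-2 + 4 + 4**2)*0)*8 = ((-2 + 4 + 16)*0)*8 = (18*0)*8 = 0*8 = 0)
x - 1*(-240) = 0 - 1*(-240) = 0 + 240 = 240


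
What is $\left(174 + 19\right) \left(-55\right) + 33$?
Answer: $-10582$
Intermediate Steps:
$\left(174 + 19\right) \left(-55\right) + 33 = 193 \left(-55\right) + 33 = -10615 + 33 = -10582$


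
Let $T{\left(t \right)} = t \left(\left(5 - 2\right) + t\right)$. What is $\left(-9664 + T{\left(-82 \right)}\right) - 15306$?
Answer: $-18492$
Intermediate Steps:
$T{\left(t \right)} = t \left(3 + t\right)$ ($T{\left(t \right)} = t \left(\left(5 - 2\right) + t\right) = t \left(3 + t\right)$)
$\left(-9664 + T{\left(-82 \right)}\right) - 15306 = \left(-9664 - 82 \left(3 - 82\right)\right) - 15306 = \left(-9664 - -6478\right) - 15306 = \left(-9664 + 6478\right) - 15306 = -3186 - 15306 = -18492$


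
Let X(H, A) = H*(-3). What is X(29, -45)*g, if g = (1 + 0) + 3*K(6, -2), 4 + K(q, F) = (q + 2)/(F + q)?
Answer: 435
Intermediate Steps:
K(q, F) = -4 + (2 + q)/(F + q) (K(q, F) = -4 + (q + 2)/(F + q) = -4 + (2 + q)/(F + q))
X(H, A) = -3*H
g = -5 (g = (1 + 0) + 3*((2 - 4*(-2) - 3*6)/(-2 + 6)) = 1 + 3*((2 + 8 - 18)/4) = 1 + 3*((¼)*(-8)) = 1 + 3*(-2) = 1 - 6 = -5)
X(29, -45)*g = -3*29*(-5) = -87*(-5) = 435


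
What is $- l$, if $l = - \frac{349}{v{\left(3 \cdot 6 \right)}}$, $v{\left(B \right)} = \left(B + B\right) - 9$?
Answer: $\frac{349}{27} \approx 12.926$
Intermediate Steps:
$v{\left(B \right)} = -9 + 2 B$ ($v{\left(B \right)} = 2 B - 9 = -9 + 2 B$)
$l = - \frac{349}{27}$ ($l = - \frac{349}{-9 + 2 \cdot 3 \cdot 6} = - \frac{349}{-9 + 2 \cdot 18} = - \frac{349}{-9 + 36} = - \frac{349}{27} \approx -12.926$)
$- l = \left(-1\right) \left(- \frac{349}{27}\right) = \frac{349}{27}$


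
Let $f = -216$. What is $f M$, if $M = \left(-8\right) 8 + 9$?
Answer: $11880$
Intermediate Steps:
$M = -55$ ($M = -64 + 9 = -55$)
$f M = \left(-216\right) \left(-55\right) = 11880$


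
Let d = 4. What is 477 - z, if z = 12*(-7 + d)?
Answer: 513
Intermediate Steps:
z = -36 (z = 12*(-7 + 4) = 12*(-3) = -36)
477 - z = 477 - 1*(-36) = 477 + 36 = 513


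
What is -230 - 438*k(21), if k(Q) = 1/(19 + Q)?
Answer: -4819/20 ≈ -240.95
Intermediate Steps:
-230 - 438*k(21) = -230 - 438/(19 + 21) = -230 - 438/40 = -230 - 438*1/40 = -230 - 219/20 = -4819/20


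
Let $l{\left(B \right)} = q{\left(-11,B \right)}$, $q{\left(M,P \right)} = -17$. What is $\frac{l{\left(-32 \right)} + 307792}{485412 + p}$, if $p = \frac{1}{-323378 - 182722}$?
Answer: $\frac{155764927500}{245667013199} \approx 0.63405$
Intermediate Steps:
$l{\left(B \right)} = -17$
$p = - \frac{1}{506100}$ ($p = \frac{1}{-506100} = - \frac{1}{506100} \approx -1.9759 \cdot 10^{-6}$)
$\frac{l{\left(-32 \right)} + 307792}{485412 + p} = \frac{-17 + 307792}{485412 - \frac{1}{506100}} = \frac{307775}{\frac{245667013199}{506100}} = 307775 \cdot \frac{506100}{245667013199} = \frac{155764927500}{245667013199}$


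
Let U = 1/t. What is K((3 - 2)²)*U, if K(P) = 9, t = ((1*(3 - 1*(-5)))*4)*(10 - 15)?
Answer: -9/160 ≈ -0.056250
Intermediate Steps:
t = -160 (t = ((1*(3 + 5))*4)*(-5) = ((1*8)*4)*(-5) = (8*4)*(-5) = 32*(-5) = -160)
U = -1/160 (U = 1/(-160) = -1/160 ≈ -0.0062500)
K((3 - 2)²)*U = 9*(-1/160) = -9/160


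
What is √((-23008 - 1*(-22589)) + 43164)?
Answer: √42745 ≈ 206.75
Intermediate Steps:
√((-23008 - 1*(-22589)) + 43164) = √((-23008 + 22589) + 43164) = √(-419 + 43164) = √42745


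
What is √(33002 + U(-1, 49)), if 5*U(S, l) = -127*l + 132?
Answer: √794595/5 ≈ 178.28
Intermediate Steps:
U(S, l) = 132/5 - 127*l/5 (U(S, l) = (-127*l + 132)/5 = (132 - 127*l)/5 = 132/5 - 127*l/5)
√(33002 + U(-1, 49)) = √(33002 + (132/5 - 127/5*49)) = √(33002 + (132/5 - 6223/5)) = √(33002 - 6091/5) = √(158919/5) = √794595/5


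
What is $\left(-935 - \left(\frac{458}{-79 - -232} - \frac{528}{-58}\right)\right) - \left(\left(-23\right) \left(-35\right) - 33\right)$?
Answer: $- \frac{7627633}{4437} \approx -1719.1$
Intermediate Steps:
$\left(-935 - \left(\frac{458}{-79 - -232} - \frac{528}{-58}\right)\right) - \left(\left(-23\right) \left(-35\right) - 33\right) = \left(-935 - \left(\frac{458}{-79 + 232} - - \frac{264}{29}\right)\right) - \left(805 - 33\right) = \left(-935 - \left(\frac{458}{153} + \frac{264}{29}\right)\right) - 772 = \left(-935 - \frac{53674}{4437}\right) - 772 = - \frac{4202269}{4437} - 772 = - \frac{7627633}{4437}$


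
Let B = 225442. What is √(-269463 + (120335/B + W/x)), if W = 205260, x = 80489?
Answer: I*√88723137407142570752620942/18145601138 ≈ 519.1*I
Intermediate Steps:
√(-269463 + (120335/B + W/x)) = √(-269463 + (120335/225442 + 205260/80489)) = √(-269463 + 55959868735/18145601138) = √(-4889512159580159/18145601138) = I*√88723137407142570752620942/18145601138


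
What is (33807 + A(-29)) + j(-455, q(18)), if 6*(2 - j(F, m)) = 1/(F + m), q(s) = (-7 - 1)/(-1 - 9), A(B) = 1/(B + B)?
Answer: 6679877459/197577 ≈ 33809.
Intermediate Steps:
A(B) = 1/(2*B)
q(s) = ⅘ (q(s) = -8/(-10) = -8*(-⅒) = ⅘)
j(F, m) = 2 - 1/(6*(F + m))
(33807 + A(-29)) + j(-455, q(18)) = (33807 + (½)/(-29)) + (-⅙ + 2*(-455) + 2*(⅘))/(-455 + ⅘) = (33807 + (½)*(-1/29)) + (-⅙ - 910 + 8/5)/(-2271/5) = (33807 - 1/58) - 5/2271*(-27257/30) = 1960805/58 + 27257/13626 = 6679877459/197577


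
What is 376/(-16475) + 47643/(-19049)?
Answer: -792080849/313832275 ≈ -2.5239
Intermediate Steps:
376/(-16475) + 47643/(-19049) = 376*(-1/16475) + 47643*(-1/19049) = -376/16475 - 47643/19049 = -792080849/313832275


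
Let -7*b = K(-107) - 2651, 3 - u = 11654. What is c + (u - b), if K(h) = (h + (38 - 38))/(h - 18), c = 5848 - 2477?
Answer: -1082324/125 ≈ -8658.6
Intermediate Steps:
c = 3371
u = -11651 (u = 3 - 1*11654 = 3 - 11654 = -11651)
K(h) = h/(-18 + h) (K(h) = (h + 0)/(-18 + h) = h/(-18 + h))
b = 47324/125 (b = -(-107/(-18 - 107) - 2651)/7 = -(-107/(-125) - 2651)/7 = -(-107*(-1/125) - 2651)/7 = -(107/125 - 2651)/7 = -1/7*(-331268/125) = 47324/125 ≈ 378.59)
c + (u - b) = 3371 + (-11651 - 1*47324/125) = 3371 + (-11651 - 47324/125) = 3371 - 1503699/125 = -1082324/125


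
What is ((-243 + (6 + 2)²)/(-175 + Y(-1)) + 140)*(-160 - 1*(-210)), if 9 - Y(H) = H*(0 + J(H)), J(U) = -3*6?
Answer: 648475/92 ≈ 7048.6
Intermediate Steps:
J(U) = -18
Y(H) = 9 + 18*H (Y(H) = 9 - H*(0 - 18) = 9 - H*(-18) = 9 - (-18)*H = 9 + 18*H)
((-243 + (6 + 2)²)/(-175 + Y(-1)) + 140)*(-160 - 1*(-210)) = ((-243 + (6 + 2)²)/(-175 + (9 + 18*(-1))) + 140)*(-160 - 1*(-210)) = ((-243 + 8²)/(-175 + (9 - 18)) + 140)*(-160 + 210) = ((-243 + 64)/(-175 - 9) + 140)*50 = (-179/(-184) + 140)*50 = (-179*(-1/184) + 140)*50 = (179/184 + 140)*50 = (25939/184)*50 = 648475/92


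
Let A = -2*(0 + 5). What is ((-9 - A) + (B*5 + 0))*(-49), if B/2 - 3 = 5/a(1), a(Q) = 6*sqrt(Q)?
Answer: -5782/3 ≈ -1927.3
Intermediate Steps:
A = -10 (A = -2*5 = -10)
B = 23/3 (B = 6 + 2*(5/((6*sqrt(1)))) = 6 + 2*(5/((6*1))) = 6 + 2*(5/6) = 6 + 5/3 = 23/3 ≈ 7.6667)
((-9 - A) + (B*5 + 0))*(-49) = ((-9 - 1*(-10)) + ((23/3)*5 + 0))*(-49) = ((-9 + 10) + (115/3 + 0))*(-49) = (1 + 115/3)*(-49) = (118/3)*(-49) = -5782/3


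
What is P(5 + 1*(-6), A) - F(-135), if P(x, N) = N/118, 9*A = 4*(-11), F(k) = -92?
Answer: 48830/531 ≈ 91.959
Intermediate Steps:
A = -44/9 (A = (4*(-11))/9 = (⅑)*(-44) = -44/9 ≈ -4.8889)
P(x, N) = N/118 (P(x, N) = N*(1/118) = N/118)
P(5 + 1*(-6), A) - F(-135) = (1/118)*(-44/9) - 1*(-92) = -22/531 + 92 = 48830/531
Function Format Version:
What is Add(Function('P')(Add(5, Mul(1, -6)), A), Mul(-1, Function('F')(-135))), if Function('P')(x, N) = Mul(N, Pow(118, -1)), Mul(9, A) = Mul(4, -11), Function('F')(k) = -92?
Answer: Rational(48830, 531) ≈ 91.959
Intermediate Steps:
A = Rational(-44, 9) (A = Mul(Rational(1, 9), Mul(4, -11)) = Mul(Rational(1, 9), -44) = Rational(-44, 9) ≈ -4.8889)
Function('P')(x, N) = Mul(Rational(1, 118), N) (Function('P')(x, N) = Mul(N, Rational(1, 118)) = Mul(Rational(1, 118), N))
Add(Function('P')(Add(5, Mul(1, -6)), A), Mul(-1, Function('F')(-135))) = Add(Mul(Rational(1, 118), Rational(-44, 9)), Mul(-1, -92)) = Add(Rational(-22, 531), 92) = Rational(48830, 531)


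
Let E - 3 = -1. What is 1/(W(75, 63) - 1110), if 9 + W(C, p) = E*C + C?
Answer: -1/894 ≈ -0.0011186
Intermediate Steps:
E = 2 (E = 3 - 1 = 2)
W(C, p) = -9 + 3*C (W(C, p) = -9 + (2*C + C) = -9 + 3*C)
1/(W(75, 63) - 1110) = 1/((-9 + 3*75) - 1110) = 1/((-9 + 225) - 1110) = 1/(216 - 1110) = 1/(-894) = -1/894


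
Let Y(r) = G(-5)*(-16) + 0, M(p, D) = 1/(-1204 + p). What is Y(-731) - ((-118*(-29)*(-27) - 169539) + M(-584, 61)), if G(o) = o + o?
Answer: 468622285/1788 ≈ 2.6209e+5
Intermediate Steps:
G(o) = 2*o
Y(r) = 160 (Y(r) = (2*(-5))*(-16) + 0 = -10*(-16) + 0 = 160 + 0 = 160)
Y(-731) - ((-118*(-29)*(-27) - 169539) + M(-584, 61)) = 160 - ((-118*(-29)*(-27) - 169539) + 1/(-1204 - 584)) = 160 - ((3422*(-27) - 169539) + 1/(-1788)) = 160 - ((-92394 - 169539) - 1/1788) = 160 - (-261933 - 1/1788) = 160 - 1*(-468336205/1788) = 160 + 468336205/1788 = 468622285/1788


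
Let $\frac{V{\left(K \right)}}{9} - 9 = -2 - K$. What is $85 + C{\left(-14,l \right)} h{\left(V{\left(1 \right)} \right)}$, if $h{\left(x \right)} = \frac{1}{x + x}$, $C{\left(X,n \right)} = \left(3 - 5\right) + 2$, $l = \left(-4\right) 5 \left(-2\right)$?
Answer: $85$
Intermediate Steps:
$V{\left(K \right)} = 63 - 9 K$ ($V{\left(K \right)} = 81 + 9 \left(-2 - K\right) = 81 - \left(18 + 9 K\right) = 63 - 9 K$)
$l = 40$ ($l = \left(-20\right) \left(-2\right) = 40$)
$C{\left(X,n \right)} = 0$ ($C{\left(X,n \right)} = -2 + 2 = 0$)
$h{\left(x \right)} = \frac{1}{2 x}$
$85 + C{\left(-14,l \right)} h{\left(V{\left(1 \right)} \right)} = 85 + 0 \frac{1}{2 \left(63 - 9\right)} = 85 + 0 \frac{1}{2 \cdot 54} = 85 + 0 \cdot \frac{1}{2} \cdot \frac{1}{54} = 85 + 0 \cdot \frac{1}{108} = 85 + 0 = 85$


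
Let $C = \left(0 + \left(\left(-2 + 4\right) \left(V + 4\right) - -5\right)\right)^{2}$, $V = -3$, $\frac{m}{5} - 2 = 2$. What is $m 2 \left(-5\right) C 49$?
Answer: $-480200$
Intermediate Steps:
$m = 20$ ($m = 10 + 5 \cdot 2 = 10 + 10 = 20$)
$C = 49$ ($C = \left(0 + \left(\left(-2 + 4\right) \left(-3 + 4\right) - -5\right)\right)^{2} = \left(0 + \left(2 \cdot 1 + 5\right)\right)^{2} = \left(0 + \left(2 + 5\right)\right)^{2} = \left(0 + 7\right)^{2} = 7^{2} = 49$)
$m 2 \left(-5\right) C 49 = 20 \cdot 2 \left(-5\right) 49 \cdot 49 = 40 \left(-5\right) 49 \cdot 49 = \left(-200\right) 49 \cdot 49 = \left(-9800\right) 49 = -480200$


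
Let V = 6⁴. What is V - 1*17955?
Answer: -16659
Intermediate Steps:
V = 1296
V - 1*17955 = 1296 - 1*17955 = 1296 - 17955 = -16659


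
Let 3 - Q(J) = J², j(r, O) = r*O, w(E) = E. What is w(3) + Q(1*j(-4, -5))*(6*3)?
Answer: -7143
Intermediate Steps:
j(r, O) = O*r
Q(J) = 3 - J²
w(3) + Q(1*j(-4, -5))*(6*3) = 3 + (3 - (1*(-5*(-4)))²)*(6*3) = 3 + (3 - (1*20)²)*18 = 3 + (3 - 1*20²)*18 = 3 + (3 - 1*400)*18 = 3 + (3 - 400)*18 = 3 - 397*18 = 3 - 7146 = -7143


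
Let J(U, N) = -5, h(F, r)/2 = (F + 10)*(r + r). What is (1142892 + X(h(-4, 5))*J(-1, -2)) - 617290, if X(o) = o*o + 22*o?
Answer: 440402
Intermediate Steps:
h(F, r) = 4*r*(10 + F) (h(F, r) = 2*((F + 10)*(r + r)) = 2*((10 + F)*(2*r)) = 2*(2*r*(10 + F)) = 4*r*(10 + F))
X(o) = o² + 22*o
(1142892 + X(h(-4, 5))*J(-1, -2)) - 617290 = (1142892 + ((4*5*(10 - 4))*(22 + 4*5*(10 - 4)))*(-5)) - 617290 = (1142892 + ((4*5*6)*(22 + 4*5*6))*(-5)) - 617290 = (1142892 + (120*(22 + 120))*(-5)) - 617290 = (1142892 + (120*142)*(-5)) - 617290 = (1142892 + 17040*(-5)) - 617290 = (1142892 - 85200) - 617290 = 1057692 - 617290 = 440402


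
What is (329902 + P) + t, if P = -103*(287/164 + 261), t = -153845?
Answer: 595975/4 ≈ 1.4899e+5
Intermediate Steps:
P = -108253/4 (P = -103*(287*(1/164) + 261) = -103*(7/4 + 261) = -103*1051/4 = -108253/4 ≈ -27063.)
(329902 + P) + t = (329902 - 108253/4) - 153845 = 1211355/4 - 153845 = 595975/4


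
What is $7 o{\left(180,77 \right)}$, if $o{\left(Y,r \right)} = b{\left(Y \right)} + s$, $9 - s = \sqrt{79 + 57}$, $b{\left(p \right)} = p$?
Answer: $1323 - 14 \sqrt{34} \approx 1241.4$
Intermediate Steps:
$s = 9 - 2 \sqrt{34}$ ($s = 9 - \sqrt{79 + 57} = 9 - \sqrt{136} = 9 - 2 \sqrt{34} \approx -2.6619$)
$o{\left(Y,r \right)} = 9 + Y - 2 \sqrt{34}$ ($o{\left(Y,r \right)} = Y + \left(9 - 2 \sqrt{34}\right) = 9 + Y - 2 \sqrt{34}$)
$7 o{\left(180,77 \right)} = 7 \left(9 + 180 - 2 \sqrt{34}\right) = 7 \left(189 - 2 \sqrt{34}\right) = 1323 - 14 \sqrt{34}$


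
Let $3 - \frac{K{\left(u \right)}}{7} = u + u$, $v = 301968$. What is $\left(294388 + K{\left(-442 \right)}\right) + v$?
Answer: $602565$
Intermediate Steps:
$K{\left(u \right)} = 21 - 14 u$ ($K{\left(u \right)} = 21 - 7 \left(u + u\right) = 21 - 7 \cdot 2 u = 21 - 14 u$)
$\left(294388 + K{\left(-442 \right)}\right) + v = \left(294388 + \left(21 - -6188\right)\right) + 301968 = \left(294388 + \left(21 + 6188\right)\right) + 301968 = \left(294388 + 6209\right) + 301968 = 300597 + 301968 = 602565$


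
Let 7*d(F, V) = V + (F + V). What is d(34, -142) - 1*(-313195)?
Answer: 2192115/7 ≈ 3.1316e+5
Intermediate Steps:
d(F, V) = F/7 + 2*V/7 (d(F, V) = (V + (F + V))/7 = (F + 2*V)/7 = F/7 + 2*V/7)
d(34, -142) - 1*(-313195) = ((⅐)*34 + (2/7)*(-142)) - 1*(-313195) = (34/7 - 284/7) + 313195 = -250/7 + 313195 = 2192115/7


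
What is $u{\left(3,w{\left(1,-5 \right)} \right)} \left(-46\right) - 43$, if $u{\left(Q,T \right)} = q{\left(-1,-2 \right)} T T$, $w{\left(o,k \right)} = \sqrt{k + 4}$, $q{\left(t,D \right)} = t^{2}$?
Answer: $3$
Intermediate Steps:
$w{\left(o,k \right)} = \sqrt{4 + k}$
$u{\left(Q,T \right)} = T^{2}$ ($u{\left(Q,T \right)} = \left(-1\right)^{2} T T = 1 T T = T T = T^{2}$)
$u{\left(3,w{\left(1,-5 \right)} \right)} \left(-46\right) - 43 = \left(\sqrt{4 - 5}\right)^{2} \left(-46\right) - 43 = \left(\sqrt{-1}\right)^{2} \left(-46\right) - 43 = i^{2} \left(-46\right) - 43 = \left(-1\right) \left(-46\right) - 43 = 46 - 43 = 3$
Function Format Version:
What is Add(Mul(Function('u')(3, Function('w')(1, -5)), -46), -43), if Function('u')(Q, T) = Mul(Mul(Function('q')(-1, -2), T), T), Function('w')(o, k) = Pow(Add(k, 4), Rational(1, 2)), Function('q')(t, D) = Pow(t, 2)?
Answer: 3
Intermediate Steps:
Function('w')(o, k) = Pow(Add(4, k), Rational(1, 2))
Function('u')(Q, T) = Pow(T, 2) (Function('u')(Q, T) = Mul(Mul(Pow(-1, 2), T), T) = Mul(Mul(1, T), T) = Mul(T, T) = Pow(T, 2))
Add(Mul(Function('u')(3, Function('w')(1, -5)), -46), -43) = Add(Mul(Pow(Pow(Add(4, -5), Rational(1, 2)), 2), -46), -43) = Add(Mul(Pow(Pow(-1, Rational(1, 2)), 2), -46), -43) = Add(Mul(Pow(I, 2), -46), -43) = Add(Mul(-1, -46), -43) = Add(46, -43) = 3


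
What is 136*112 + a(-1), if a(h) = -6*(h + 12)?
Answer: 15166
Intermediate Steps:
a(h) = -72 - 6*h (a(h) = -6*(12 + h) = -72 - 6*h)
136*112 + a(-1) = 136*112 + (-72 - 6*(-1)) = 15232 + (-72 + 6) = 15232 - 66 = 15166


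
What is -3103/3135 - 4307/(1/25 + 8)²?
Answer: -2854797476/42219045 ≈ -67.619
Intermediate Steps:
-3103/3135 - 4307/(1/25 + 8)² = -3103*1/3135 - 4307/(1/25 + 8)² = -3103/3135 - 4307/((201/25)²) = -3103/3135 - 4307/40401/625 = -3103/3135 - 4307*625/40401 = -3103/3135 - 2691875/40401 = -2854797476/42219045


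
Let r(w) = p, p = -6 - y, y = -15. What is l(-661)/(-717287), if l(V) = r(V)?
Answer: -9/717287 ≈ -1.2547e-5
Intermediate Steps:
p = 9 (p = -6 - 1*(-15) = -6 + 15 = 9)
r(w) = 9
l(V) = 9
l(-661)/(-717287) = 9/(-717287) = 9*(-1/717287) = -9/717287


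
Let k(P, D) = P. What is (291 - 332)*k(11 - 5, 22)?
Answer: -246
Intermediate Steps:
(291 - 332)*k(11 - 5, 22) = (291 - 332)*(11 - 5) = -41*6 = -246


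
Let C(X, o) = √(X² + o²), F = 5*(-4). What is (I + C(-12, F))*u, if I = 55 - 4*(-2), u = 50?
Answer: 3150 + 200*√34 ≈ 4316.2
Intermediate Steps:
F = -20
I = 63 (I = 55 - 1*(-8) = 55 + 8 = 63)
(I + C(-12, F))*u = (63 + √((-12)² + (-20)²))*50 = (63 + √(144 + 400))*50 = (63 + √544)*50 = (63 + 4*√34)*50 = 3150 + 200*√34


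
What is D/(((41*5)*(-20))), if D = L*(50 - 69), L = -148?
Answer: -703/1025 ≈ -0.68585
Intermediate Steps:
D = 2812 (D = -148*(50 - 69) = -148*(-19) = 2812)
D/(((41*5)*(-20))) = 2812/(((41*5)*(-20))) = 2812/((205*(-20))) = 2812/(-4100) = 2812*(-1/4100) = -703/1025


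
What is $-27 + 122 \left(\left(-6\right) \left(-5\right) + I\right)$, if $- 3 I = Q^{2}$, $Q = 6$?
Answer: $2169$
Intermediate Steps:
$I = -12$ ($I = - \frac{6^{2}}{3} = \left(- \frac{1}{3}\right) 36 = -12$)
$-27 + 122 \left(\left(-6\right) \left(-5\right) + I\right) = -27 + 122 \left(\left(-6\right) \left(-5\right) - 12\right) = -27 + 122 \left(30 - 12\right) = -27 + 122 \cdot 18 = -27 + 2196 = 2169$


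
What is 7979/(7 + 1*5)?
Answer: 7979/12 ≈ 664.92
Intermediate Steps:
7979/(7 + 1*5) = 7979/(7 + 5) = 7979/12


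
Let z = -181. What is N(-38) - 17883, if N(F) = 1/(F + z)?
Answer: -3916378/219 ≈ -17883.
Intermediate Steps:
N(F) = 1/(-181 + F) (N(F) = 1/(F - 181) = 1/(-181 + F))
N(-38) - 17883 = 1/(-181 - 38) - 17883 = 1/(-219) - 17883 = -1/219 - 17883 = -3916378/219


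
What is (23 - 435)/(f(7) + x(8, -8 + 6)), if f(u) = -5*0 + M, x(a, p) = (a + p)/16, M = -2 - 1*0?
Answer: 3296/13 ≈ 253.54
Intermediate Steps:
M = -2 (M = -2 + 0 = -2)
x(a, p) = a/16 + p/16 (x(a, p) = (a + p)*(1/16) = a/16 + p/16)
f(u) = -2 (f(u) = -5*0 - 2 = 0 - 2 = -2)
(23 - 435)/(f(7) + x(8, -8 + 6)) = (23 - 435)/(-2 + ((1/16)*8 + (-8 + 6)/16)) = -412/(-2 + (1/2 + (1/16)*(-2))) = -412/(-2 + (1/2 - 1/8)) = -412/(-2 + 3/8) = -412/(-13/8) = -412*(-8/13) = 3296/13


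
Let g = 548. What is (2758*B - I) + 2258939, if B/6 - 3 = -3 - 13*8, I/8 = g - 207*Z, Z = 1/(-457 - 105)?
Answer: 149930375/281 ≈ 5.3356e+5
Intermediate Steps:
Z = -1/562 (Z = 1/(-562) = -1/562 ≈ -0.0017794)
I = 1232732/281 (I = 8*(548 - 207*(-1/562)) = 8*(548 + 207/562) = 8*(308183/562) = 1232732/281 ≈ 4386.9)
B = -624 (B = 18 + 6*(-3 - 13*8) = 18 + 6*(-3 - 104) = 18 + 6*(-107) = 18 - 642 = -624)
(2758*B - I) + 2258939 = (2758*(-624) - 1*1232732/281) + 2258939 = (-1720992 - 1232732/281) + 2258939 = -484831484/281 + 2258939 = 149930375/281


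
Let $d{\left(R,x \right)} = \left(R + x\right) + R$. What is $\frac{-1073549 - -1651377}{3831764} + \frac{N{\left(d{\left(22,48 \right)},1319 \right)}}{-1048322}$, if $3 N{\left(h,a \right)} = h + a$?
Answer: $\frac{26644746983}{177217169118} \approx 0.15035$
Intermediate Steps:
$d{\left(R,x \right)} = x + 2 R$
$N{\left(h,a \right)} = \frac{a}{3} + \frac{h}{3}$ ($N{\left(h,a \right)} = \frac{h + a}{3} = \frac{a + h}{3} = \frac{a}{3} + \frac{h}{3}$)
$\frac{-1073549 - -1651377}{3831764} + \frac{N{\left(d{\left(22,48 \right)},1319 \right)}}{-1048322} = \frac{-1073549 - -1651377}{3831764} + \frac{\frac{1}{3} \cdot 1319 + \frac{48 + 2 \cdot 22}{3}}{-1048322} = \left(-1073549 + 1651377\right) \frac{1}{3831764} + \left(\frac{1319}{3} + \frac{48 + 44}{3}\right) \left(- \frac{1}{1048322}\right) = 577828 \cdot \frac{1}{3831764} + \left(\frac{1319}{3} + \frac{1}{3} \cdot 92\right) \left(- \frac{1}{1048322}\right) = \frac{144457}{957941} + \left(\frac{1319}{3} + \frac{92}{3}\right) \left(- \frac{1}{1048322}\right) = \frac{144457}{957941} + \frac{1411}{3} \left(- \frac{1}{1048322}\right) = \frac{144457}{957941} - \frac{83}{184998} = \frac{26644746983}{177217169118}$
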